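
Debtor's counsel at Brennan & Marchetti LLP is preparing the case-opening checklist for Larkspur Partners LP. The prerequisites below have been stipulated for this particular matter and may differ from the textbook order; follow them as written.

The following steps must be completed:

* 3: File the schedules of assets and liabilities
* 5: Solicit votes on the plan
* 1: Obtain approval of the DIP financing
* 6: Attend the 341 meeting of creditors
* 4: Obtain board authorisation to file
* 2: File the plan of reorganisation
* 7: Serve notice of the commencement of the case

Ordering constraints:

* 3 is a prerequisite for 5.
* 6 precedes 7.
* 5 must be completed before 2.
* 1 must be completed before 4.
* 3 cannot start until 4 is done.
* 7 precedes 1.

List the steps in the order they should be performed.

6 is the only step with nothing outstanding, so it goes first.
7 needed 6, now all done → 7.
1 needed 7, now all done → 1.
4 needed 1, now all done → 4.
3 is the only step now ready → 3.
5 is the only step now ready → 5.
That leaves 2 as the only ready step → 2.

6, 7, 1, 4, 3, 5, 2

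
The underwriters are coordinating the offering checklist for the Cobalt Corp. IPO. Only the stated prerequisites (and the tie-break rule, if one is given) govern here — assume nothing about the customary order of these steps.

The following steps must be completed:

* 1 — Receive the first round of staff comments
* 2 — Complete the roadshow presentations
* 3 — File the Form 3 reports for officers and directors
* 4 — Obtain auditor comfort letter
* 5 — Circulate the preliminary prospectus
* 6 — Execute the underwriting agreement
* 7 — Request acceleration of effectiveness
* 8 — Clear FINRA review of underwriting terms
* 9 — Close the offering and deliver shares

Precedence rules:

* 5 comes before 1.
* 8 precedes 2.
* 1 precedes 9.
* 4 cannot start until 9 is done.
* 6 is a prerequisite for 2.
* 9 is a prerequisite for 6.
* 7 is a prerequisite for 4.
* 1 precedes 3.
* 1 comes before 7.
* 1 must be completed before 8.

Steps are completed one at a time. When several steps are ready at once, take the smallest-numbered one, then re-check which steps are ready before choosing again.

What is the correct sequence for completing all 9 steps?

5 1 3 7 8 9 4 6 2

Only 5 has no prerequisites, so it is first.
Next only 1 has its prerequisites met → 1.
3, 7, 8 and 9 are all available; 3 has the earlier label → 3.
Ready: 7, 8 and 9. 7 has the earlier label → 7.
Ready: 8 and 9. 8 has the earlier label → 8.
Next only 9 has its prerequisites met → 9.
4 and 6 are both available; 4 has the earlier label → 4.
Next only 6 has its prerequisites met → 6.
2 is the only step now ready → 2.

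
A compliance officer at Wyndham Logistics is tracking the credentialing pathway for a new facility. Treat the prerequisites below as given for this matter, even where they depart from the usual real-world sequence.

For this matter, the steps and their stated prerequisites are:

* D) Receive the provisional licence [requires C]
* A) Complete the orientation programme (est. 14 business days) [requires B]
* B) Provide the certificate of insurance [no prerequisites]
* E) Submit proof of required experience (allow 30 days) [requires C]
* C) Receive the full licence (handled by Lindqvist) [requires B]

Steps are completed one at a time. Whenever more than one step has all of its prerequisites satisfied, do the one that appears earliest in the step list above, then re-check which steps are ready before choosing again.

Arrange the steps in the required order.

Only B has no prerequisites, so it is first.
A and C are both available; A is listed earlier → A.
C needed B, now all done → C.
Ready: D and E. D is listed earlier → D.
Next only E has its prerequisites met → E.

B, A, C, D, E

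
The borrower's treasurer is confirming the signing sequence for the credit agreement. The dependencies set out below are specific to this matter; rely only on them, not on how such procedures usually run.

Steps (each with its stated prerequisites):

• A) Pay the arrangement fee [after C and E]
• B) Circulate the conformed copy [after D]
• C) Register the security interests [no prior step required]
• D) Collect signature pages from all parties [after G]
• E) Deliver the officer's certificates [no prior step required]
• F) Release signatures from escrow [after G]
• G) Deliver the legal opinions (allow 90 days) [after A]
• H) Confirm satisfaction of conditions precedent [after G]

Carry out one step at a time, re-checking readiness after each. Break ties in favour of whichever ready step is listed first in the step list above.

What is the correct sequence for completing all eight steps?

Nothing is required for C and E. C is listed earlier → C first.
Next only E has its prerequisites met → E.
A needed C and E, now all done → A.
That leaves G as the only ready step → G.
Ready: D, F and H. D is listed earlier → D.
B now also ready, so the ready set is {B, F, H}; B is listed earlier → B.
Now F and H have their prerequisites met. F is listed earlier, so F next.
H needed G, now all done → H.

C → E → A → G → D → B → F → H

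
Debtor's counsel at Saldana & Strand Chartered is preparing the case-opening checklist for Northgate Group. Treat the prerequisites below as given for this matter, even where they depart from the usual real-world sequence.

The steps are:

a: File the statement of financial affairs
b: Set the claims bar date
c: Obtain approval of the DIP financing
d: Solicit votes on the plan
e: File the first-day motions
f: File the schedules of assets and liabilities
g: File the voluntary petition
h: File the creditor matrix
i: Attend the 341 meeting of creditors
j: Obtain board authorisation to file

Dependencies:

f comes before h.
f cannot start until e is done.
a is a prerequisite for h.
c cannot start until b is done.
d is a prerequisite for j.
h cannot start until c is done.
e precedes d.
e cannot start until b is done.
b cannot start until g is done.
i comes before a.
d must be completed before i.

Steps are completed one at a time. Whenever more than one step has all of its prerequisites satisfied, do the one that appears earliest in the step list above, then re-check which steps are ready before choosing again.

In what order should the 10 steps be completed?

g b c e d f i a h j

Only g has no prerequisites, so it is first.
b needed g, now all done → b.
Now c and e have their prerequisites met. c is listed earlier, so c next.
e needed b, now all done → e.
Now d and f have their prerequisites met. d is listed earlier, so d next.
Ready: f, i and j. f is listed earlier → f.
i and j are both available; i is listed earlier → i.
a now also ready, so the ready set is {a, j}; a is listed earlier → a.
Ready: h and j. h is listed earlier → h.
j is the only step now ready → j.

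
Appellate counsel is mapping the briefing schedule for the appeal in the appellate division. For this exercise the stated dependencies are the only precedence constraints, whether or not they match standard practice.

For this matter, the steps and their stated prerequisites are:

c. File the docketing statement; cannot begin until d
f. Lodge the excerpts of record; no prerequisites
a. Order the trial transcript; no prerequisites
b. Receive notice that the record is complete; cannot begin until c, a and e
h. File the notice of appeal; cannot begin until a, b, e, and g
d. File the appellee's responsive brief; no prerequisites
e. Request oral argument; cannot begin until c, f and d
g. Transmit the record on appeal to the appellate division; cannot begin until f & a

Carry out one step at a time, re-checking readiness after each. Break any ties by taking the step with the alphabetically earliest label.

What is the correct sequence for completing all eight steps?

a → d → c → f → e → b → g → h

a, d and f have no prerequisites; a has the earlier label, so a is first.
Now d and f have their prerequisites met. d has the earlier label, so d next.
Ready: c and f. c has the earlier label → c.
f is the only step now ready → f.
Ready: e and g. e has the earlier label → e.
Ready: b and g. b has the earlier label → b.
Next only g has its prerequisites met → g.
That leaves h as the only ready step → h.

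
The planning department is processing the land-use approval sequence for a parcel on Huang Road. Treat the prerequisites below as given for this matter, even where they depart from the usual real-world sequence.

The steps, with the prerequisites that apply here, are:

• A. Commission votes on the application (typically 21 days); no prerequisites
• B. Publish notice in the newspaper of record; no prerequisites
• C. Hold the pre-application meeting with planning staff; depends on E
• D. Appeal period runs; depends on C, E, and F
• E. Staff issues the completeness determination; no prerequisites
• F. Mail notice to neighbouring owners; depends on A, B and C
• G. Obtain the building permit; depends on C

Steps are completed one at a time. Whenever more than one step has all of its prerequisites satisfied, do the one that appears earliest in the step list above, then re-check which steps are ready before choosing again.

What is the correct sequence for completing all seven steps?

A, B, E, C, F, D, G

A, B and E have no prerequisites; A is listed earlier, so A is first.
Now B and E have their prerequisites met. B is listed earlier, so B next.
That leaves E as the only ready step → E.
C needed E, now all done → C.
Now F and G have their prerequisites met. F is listed earlier, so F next.
D now also ready, so the ready set is {D, G}; D is listed earlier → D.
G needed C, now all done → G.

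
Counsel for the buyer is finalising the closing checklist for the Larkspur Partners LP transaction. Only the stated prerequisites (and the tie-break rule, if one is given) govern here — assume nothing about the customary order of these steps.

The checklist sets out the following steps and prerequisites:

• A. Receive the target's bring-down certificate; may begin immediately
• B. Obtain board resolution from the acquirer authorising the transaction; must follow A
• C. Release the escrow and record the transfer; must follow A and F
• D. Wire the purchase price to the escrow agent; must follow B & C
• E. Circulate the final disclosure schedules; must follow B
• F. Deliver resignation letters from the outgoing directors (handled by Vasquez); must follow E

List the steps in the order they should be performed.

Only A has no prerequisites, so it is first.
B needed A, now all done → B.
That leaves E as the only ready step → E.
F needed E, now all done → F.
C needed A and F, now all done → C.
That leaves D as the only ready step → D.

A, B, E, F, C, D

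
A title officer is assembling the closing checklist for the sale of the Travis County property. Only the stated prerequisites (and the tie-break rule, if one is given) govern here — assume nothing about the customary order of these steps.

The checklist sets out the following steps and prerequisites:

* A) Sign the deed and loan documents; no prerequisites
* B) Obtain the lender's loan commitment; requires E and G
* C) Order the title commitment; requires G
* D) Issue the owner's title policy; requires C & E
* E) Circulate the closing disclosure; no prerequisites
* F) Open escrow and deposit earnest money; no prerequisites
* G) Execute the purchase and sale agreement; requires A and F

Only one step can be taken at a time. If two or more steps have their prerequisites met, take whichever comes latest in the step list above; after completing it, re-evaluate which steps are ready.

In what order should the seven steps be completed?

F, E and A have no prerequisites; F is listed later, so F is first.
Now E and A have their prerequisites met. E is listed later, so E next.
Next only A has its prerequisites met → A.
G needed F and A, now all done → G.
Now C and B have their prerequisites met. C is listed later, so C next.
Ready: D and B. D is listed later → D.
B needed G and E, now all done → B.

F, E, A, G, C, D, B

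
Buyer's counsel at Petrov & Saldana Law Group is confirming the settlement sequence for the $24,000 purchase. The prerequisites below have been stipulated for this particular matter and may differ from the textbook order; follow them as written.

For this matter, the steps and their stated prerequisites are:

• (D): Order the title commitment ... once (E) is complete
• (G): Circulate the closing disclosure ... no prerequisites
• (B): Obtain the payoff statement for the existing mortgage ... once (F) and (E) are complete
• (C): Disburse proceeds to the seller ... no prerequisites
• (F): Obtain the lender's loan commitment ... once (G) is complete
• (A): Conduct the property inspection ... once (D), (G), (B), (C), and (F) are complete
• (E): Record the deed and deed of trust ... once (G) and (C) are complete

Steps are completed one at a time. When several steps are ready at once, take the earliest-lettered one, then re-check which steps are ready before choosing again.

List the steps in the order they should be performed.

(C), (G), (E), (D), (F), (B), (A)

(C) and (G) have no prerequisites; (C) has the earlier label, so (C) is first.
That leaves (G) as the only ready step → (G).
Ready: (E) and (F). (E) has the earlier label → (E).
(D) now also ready, so the ready set is {(D), (F)}; (D) has the earlier label → (D).
(F) needed (G), now all done → (F).
(B) needed (E) and (F), now all done → (B).
(A) is the only step now ready → (A).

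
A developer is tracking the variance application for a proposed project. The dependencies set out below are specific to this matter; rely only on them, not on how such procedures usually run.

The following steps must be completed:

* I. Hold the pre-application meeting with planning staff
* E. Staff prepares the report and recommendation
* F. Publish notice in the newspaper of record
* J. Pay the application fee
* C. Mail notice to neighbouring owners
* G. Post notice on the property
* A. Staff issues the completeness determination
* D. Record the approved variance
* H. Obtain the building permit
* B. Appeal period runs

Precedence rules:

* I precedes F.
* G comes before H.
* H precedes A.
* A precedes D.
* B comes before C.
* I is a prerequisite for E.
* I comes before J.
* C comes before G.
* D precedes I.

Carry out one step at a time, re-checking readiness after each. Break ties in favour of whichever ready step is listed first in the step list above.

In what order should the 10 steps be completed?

B C G H A D I E F J

B has no prerequisites → B first.
Next only C has its prerequisites met → C.
G is the only step now ready → G.
H is the only step now ready → H.
A is the only step now ready → A.
D needed A, now all done → D.
That leaves I as the only ready step → I.
Now E, F and J have their prerequisites met. E is listed earlier, so E next.
Ready: F and J. F is listed earlier → F.
Next only J has its prerequisites met → J.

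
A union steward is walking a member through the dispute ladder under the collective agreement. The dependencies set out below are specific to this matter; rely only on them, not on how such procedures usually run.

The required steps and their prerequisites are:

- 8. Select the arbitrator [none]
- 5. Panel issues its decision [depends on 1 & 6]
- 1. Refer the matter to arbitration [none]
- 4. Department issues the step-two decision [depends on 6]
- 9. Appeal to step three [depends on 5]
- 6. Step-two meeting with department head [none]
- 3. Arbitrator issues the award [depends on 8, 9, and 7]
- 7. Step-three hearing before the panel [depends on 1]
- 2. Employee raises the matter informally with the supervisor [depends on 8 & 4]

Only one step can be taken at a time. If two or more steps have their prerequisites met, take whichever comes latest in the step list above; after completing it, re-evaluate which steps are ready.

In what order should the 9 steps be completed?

Nothing is required for 6, 1 and 8. 6 is listed later → 6 first.
4 now also ready, so the ready set is {4, 1, 8}; 4 is listed later → 4.
Now 1 and 8 have their prerequisites met. 1 is listed later, so 1 next.
7, 5 and 8 are all available; 7 is listed later → 7.
Ready: 5 and 8. 5 is listed later → 5.
9 now also ready, so the ready set is {9, 8}; 9 is listed later → 9.
Next only 8 has its prerequisites met → 8.
2 and 3 are both available; 2 is listed later → 2.
3 needed 7, 9 and 8, now all done → 3.

6 4 1 7 5 9 8 2 3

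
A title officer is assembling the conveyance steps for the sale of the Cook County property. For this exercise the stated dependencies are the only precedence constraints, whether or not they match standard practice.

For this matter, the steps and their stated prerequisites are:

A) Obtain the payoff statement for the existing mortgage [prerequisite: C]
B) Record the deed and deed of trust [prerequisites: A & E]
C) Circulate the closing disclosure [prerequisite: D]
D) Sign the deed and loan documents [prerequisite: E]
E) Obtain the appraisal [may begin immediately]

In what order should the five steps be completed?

E has no prerequisites → E first.
Next only D has its prerequisites met → D.
Next only C has its prerequisites met → C.
That leaves A as the only ready step → A.
B is the only step now ready → B.

E → D → C → A → B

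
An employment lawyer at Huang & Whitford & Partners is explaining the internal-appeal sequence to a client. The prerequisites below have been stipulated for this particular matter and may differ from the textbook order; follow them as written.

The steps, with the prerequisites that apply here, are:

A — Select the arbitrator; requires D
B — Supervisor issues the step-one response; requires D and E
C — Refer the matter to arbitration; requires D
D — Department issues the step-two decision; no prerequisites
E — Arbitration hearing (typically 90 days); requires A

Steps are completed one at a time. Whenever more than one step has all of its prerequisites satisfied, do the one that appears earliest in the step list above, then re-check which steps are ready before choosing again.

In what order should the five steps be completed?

D has no prerequisites → D first.
Ready: A and C. A is listed earlier → A.
E now also ready, so the ready set is {C, E}; C is listed earlier → C.
That leaves E as the only ready step → E.
Next only B has its prerequisites met → B.

D, A, C, E, B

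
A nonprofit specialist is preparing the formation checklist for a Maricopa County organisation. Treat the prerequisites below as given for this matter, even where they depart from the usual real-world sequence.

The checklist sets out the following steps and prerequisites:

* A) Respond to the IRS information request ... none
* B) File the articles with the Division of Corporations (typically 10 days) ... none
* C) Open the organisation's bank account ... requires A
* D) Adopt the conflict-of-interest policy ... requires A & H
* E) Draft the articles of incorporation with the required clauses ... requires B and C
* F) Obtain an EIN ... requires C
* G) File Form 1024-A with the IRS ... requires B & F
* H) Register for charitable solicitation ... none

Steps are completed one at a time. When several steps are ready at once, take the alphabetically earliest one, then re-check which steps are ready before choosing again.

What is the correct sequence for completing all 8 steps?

A → B → C → E → F → G → H → D

A, B and H have no prerequisites; A has the earlier label, so A is first.
Ready: B, C and H. B has the earlier label → B.
Now C and H have their prerequisites met. C has the earlier label, so C next.
Now E, F and H have their prerequisites met. E has the earlier label, so E next.
F and H are both available; F has the earlier label → F.
G now also ready, so the ready set is {G, H}; G has the earlier label → G.
H is the only step now ready → H.
That leaves D as the only ready step → D.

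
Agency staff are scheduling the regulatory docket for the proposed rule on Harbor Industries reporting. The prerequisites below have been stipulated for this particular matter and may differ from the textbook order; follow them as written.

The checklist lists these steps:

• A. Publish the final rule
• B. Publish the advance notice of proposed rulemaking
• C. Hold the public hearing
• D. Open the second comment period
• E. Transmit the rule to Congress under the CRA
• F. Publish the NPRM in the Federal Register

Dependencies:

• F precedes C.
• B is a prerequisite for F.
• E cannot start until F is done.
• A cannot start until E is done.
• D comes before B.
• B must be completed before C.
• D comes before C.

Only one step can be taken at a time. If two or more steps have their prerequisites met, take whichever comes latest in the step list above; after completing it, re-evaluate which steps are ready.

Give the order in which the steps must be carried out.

D, B, F, E, C, A

D has no prerequisites → D first.
Next only B has its prerequisites met → B.
That leaves F as the only ready step → F.
Now E and C have their prerequisites met. E is listed later, so E next.
A now also ready, so the ready set is {C, A}; C is listed later → C.
A needed E, now all done → A.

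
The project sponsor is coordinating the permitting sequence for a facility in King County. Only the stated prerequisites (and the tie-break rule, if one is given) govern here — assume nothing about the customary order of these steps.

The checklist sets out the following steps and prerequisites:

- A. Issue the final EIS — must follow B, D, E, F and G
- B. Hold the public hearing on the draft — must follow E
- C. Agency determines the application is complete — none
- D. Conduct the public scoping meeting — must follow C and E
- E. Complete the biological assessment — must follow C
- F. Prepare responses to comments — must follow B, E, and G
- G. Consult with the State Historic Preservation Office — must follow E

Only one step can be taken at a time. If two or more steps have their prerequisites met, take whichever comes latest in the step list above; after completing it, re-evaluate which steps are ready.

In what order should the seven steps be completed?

C, E, G, D, B, F, A

C is the only step with nothing outstanding, so it goes first.
E is the only step now ready → E.
Now G, D and B have their prerequisites met. G is listed later, so G next.
D and B are both available; D is listed later → D.
B needed E, now all done → B.
F needed G, E and B, now all done → F.
Next only A has its prerequisites met → A.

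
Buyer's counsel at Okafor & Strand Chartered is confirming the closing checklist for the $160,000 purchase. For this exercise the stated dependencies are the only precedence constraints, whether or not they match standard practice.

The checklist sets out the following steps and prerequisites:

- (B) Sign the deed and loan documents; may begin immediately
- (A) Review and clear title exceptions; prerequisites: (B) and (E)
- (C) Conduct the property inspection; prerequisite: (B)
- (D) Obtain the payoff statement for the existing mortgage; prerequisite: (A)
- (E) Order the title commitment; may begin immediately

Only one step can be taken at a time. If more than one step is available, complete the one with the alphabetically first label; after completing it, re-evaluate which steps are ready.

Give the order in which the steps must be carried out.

(B), (C), (E), (A), (D)

(B) and (E) have no prerequisites; (B) has the earlier label, so (B) is first.
(C) now also ready, so the ready set is {(C), (E)}; (C) has the earlier label → (C).
That leaves (E) as the only ready step → (E).
Next only (A) has its prerequisites met → (A).
(D) needed (A), now all done → (D).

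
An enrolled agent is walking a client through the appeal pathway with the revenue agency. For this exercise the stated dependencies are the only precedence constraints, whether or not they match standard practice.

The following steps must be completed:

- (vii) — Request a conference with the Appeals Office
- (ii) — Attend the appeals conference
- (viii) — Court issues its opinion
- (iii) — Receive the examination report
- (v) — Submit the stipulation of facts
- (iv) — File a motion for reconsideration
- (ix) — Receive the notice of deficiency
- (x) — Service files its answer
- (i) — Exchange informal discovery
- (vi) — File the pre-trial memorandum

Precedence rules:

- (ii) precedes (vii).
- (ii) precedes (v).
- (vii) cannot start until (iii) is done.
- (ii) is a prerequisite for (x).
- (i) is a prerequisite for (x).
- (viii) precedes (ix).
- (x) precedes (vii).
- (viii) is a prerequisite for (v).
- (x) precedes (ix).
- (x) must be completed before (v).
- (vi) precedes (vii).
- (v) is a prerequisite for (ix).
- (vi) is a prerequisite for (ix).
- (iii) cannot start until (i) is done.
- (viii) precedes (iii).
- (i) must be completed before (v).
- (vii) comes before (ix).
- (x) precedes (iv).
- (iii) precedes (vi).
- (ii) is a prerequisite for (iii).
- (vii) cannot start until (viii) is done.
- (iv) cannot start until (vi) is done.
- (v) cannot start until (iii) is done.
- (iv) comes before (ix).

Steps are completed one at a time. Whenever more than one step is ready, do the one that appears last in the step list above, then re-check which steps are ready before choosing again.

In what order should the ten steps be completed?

Nothing is required for (i), (viii) and (ii). (i) is listed later → (i) first.
(viii) and (ii) are both available; (viii) is listed later → (viii).
(ii) is the only step now ready → (ii).
Ready: (x) and (iii). (x) is listed later → (x).
That leaves (iii) as the only ready step → (iii).
Now (vi) and (v) have their prerequisites met. (vi) is listed later, so (vi) next.
Ready: (iv), (v) and (vii). (iv) is listed later → (iv).
(v) and (vii) are both available; (v) is listed later → (v).
That leaves (vii) as the only ready step → (vii).
(ix) is the only step now ready → (ix).

(i), (viii), (ii), (x), (iii), (vi), (iv), (v), (vii), (ix)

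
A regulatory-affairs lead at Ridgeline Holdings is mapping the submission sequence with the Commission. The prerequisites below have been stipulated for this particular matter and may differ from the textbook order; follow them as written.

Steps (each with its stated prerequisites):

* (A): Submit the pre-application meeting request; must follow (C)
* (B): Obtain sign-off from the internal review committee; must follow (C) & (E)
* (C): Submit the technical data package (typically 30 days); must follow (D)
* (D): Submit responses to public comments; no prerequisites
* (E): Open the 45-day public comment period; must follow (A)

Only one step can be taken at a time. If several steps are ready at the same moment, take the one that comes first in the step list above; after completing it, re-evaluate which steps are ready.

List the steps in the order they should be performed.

Only (D) has no prerequisites, so it is first.
That leaves (C) as the only ready step → (C).
Next only (A) has its prerequisites met → (A).
(E) is the only step now ready → (E).
(B) is the only step now ready → (B).

(D) (C) (A) (E) (B)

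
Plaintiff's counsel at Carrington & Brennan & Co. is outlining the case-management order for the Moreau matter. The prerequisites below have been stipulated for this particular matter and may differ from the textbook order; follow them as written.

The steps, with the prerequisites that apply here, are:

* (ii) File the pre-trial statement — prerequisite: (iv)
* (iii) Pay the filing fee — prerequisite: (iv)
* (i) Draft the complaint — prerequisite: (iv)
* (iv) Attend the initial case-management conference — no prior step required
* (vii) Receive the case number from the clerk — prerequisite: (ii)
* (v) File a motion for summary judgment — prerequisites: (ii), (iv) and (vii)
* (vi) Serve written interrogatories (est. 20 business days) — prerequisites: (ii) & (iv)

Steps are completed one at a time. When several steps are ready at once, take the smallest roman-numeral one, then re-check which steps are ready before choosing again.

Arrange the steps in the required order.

(iv) → (i) → (ii) → (iii) → (vi) → (vii) → (v)

(iv) is the only step with nothing outstanding, so it goes first.
Now (i), (ii) and (iii) have their prerequisites met. (i) has the earlier label, so (i) next.
Now (ii) and (iii) have their prerequisites met. (ii) has the earlier label, so (ii) next.
Ready: (iii), (vi) and (vii). (iii) has the earlier label → (iii).
Ready: (vi) and (vii). (vi) has the earlier label → (vi).
Next only (vii) has its prerequisites met → (vii).
Next only (v) has its prerequisites met → (v).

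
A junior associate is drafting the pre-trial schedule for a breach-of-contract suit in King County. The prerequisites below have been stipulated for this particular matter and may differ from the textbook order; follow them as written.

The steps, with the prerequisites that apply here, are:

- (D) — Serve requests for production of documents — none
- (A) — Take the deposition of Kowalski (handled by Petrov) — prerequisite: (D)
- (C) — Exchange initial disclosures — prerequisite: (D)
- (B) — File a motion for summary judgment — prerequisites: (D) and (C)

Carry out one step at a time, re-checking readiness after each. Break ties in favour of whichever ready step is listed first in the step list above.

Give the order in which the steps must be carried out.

Only (D) has no prerequisites, so it is first.
(A) and (C) are both available; (A) is listed earlier → (A).
Next only (C) has its prerequisites met → (C).
Next only (B) has its prerequisites met → (B).

(D) (A) (C) (B)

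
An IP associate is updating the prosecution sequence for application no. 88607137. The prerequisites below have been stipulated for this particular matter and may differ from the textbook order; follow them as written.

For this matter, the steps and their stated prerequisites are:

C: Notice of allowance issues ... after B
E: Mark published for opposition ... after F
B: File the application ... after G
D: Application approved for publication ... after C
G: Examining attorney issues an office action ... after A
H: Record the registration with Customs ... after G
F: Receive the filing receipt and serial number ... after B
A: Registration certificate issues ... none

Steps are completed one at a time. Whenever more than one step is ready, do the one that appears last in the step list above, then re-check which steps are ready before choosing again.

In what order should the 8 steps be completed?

A G H B F E C D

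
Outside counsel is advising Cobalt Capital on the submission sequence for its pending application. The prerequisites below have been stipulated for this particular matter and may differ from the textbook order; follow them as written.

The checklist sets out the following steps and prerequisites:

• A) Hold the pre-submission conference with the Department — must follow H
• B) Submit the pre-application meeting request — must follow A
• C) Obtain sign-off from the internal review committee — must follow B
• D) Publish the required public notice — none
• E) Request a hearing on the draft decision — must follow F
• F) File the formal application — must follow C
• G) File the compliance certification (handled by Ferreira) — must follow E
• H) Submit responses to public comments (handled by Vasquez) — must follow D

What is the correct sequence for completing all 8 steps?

Only D has no prerequisites, so it is first.
Next only H has its prerequisites met → H.
A needed H, now all done → A.
That leaves B as the only ready step → B.
C is the only step now ready → C.
That leaves F as the only ready step → F.
E needed F, now all done → E.
G is the only step now ready → G.

D → H → A → B → C → F → E → G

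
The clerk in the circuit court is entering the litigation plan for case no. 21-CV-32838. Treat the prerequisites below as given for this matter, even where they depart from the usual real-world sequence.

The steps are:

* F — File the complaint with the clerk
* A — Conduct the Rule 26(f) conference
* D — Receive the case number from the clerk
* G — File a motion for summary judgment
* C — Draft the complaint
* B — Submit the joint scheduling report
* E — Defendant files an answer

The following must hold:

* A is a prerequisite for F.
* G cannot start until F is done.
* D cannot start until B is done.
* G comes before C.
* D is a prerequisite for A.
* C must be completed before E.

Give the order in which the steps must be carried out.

B has no prerequisites → B first.
That leaves D as the only ready step → D.
A is the only step now ready → A.
F needed A, now all done → F.
G needed F, now all done → G.
Next only C has its prerequisites met → C.
That leaves E as the only ready step → E.

B, D, A, F, G, C, E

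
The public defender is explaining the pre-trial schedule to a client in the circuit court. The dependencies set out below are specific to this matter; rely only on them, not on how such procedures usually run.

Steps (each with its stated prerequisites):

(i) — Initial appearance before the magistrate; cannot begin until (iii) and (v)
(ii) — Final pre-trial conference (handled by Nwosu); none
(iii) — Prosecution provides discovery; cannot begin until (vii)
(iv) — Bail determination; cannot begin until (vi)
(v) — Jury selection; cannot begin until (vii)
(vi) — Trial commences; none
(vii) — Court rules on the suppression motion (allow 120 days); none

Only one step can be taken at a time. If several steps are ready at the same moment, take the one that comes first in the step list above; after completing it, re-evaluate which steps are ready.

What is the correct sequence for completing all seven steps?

(ii), (vi) and (vii) have no prerequisites; (ii) is listed earlier, so (ii) is first.
Ready: (vi) and (vii). (vi) is listed earlier → (vi).
Now (iv) and (vii) have their prerequisites met. (iv) is listed earlier, so (iv) next.
(vii) is the only step now ready → (vii).
Ready: (iii) and (v). (iii) is listed earlier → (iii).
(v) is the only step now ready → (v).
(i) needed (iii) and (v), now all done → (i).

(ii) (vi) (iv) (vii) (iii) (v) (i)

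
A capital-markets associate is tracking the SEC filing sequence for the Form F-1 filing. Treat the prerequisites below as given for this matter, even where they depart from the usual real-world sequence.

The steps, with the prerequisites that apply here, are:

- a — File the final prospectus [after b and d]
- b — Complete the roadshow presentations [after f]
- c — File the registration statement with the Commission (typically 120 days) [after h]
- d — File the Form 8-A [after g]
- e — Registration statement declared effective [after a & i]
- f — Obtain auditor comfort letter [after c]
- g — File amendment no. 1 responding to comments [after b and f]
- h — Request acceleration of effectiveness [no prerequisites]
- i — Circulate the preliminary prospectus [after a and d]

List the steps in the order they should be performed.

h, c, f, b, g, d, a, i, e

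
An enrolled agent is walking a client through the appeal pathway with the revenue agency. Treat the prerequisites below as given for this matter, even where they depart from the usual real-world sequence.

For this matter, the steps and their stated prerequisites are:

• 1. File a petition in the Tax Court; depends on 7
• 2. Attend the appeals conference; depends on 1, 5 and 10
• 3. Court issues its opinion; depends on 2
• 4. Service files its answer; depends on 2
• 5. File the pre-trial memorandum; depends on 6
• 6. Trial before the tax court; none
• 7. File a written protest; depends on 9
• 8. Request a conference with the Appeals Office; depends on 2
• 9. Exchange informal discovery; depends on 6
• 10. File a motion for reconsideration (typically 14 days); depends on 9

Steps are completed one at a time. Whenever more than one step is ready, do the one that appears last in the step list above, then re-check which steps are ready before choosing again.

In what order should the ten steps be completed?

6, 9, 10, 7, 5, 1, 2, 8, 4, 3

6 has no prerequisites → 6 first.
Ready: 9 and 5. 9 is listed later → 9.
Now 10, 7 and 5 have their prerequisites met. 10 is listed later, so 10 next.
7 and 5 are both available; 7 is listed later → 7.
Now 5 and 1 have their prerequisites met. 5 is listed later, so 5 next.
1 needed 7, now all done → 1.
2 needed 10, 5 and 1, now all done → 2.
Ready: 8, 4 and 3. 8 is listed later → 8.
4 and 3 are both available; 4 is listed later → 4.
3 needed 2, now all done → 3.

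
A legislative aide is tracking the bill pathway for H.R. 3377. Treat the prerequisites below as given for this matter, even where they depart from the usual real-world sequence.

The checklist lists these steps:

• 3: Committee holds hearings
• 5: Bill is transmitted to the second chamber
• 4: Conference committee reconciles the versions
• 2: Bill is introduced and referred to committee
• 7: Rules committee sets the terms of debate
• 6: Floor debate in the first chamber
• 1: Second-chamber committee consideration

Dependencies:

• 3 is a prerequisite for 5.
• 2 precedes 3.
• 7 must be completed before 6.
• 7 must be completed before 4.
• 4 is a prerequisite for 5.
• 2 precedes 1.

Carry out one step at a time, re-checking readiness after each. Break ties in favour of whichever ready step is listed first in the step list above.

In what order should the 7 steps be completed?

Nothing is required for 2 and 7. 2 is listed earlier → 2 first.
3 and 1 now also ready, so the ready set is {3, 7, 1}; 3 is listed earlier → 3.
Now 7 and 1 have their prerequisites met. 7 is listed earlier, so 7 next.
4 and 6 now also ready, so the ready set is {4, 6, 1}; 4 is listed earlier → 4.
5 now also ready, so the ready set is {5, 6, 1}; 5 is listed earlier → 5.
6 and 1 are both available; 6 is listed earlier → 6.
Next only 1 has its prerequisites met → 1.

2, 3, 7, 4, 5, 6, 1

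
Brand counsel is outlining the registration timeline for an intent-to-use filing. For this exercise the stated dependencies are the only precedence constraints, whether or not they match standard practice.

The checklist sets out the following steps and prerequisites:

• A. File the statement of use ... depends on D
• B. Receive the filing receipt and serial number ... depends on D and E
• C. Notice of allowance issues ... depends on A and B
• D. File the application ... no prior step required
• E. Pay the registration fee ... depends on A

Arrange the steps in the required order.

D, A, E, B, C

Only D has no prerequisites, so it is first.
A needed D, now all done → A.
E needed A, now all done → E.
Next only B has its prerequisites met → B.
That leaves C as the only ready step → C.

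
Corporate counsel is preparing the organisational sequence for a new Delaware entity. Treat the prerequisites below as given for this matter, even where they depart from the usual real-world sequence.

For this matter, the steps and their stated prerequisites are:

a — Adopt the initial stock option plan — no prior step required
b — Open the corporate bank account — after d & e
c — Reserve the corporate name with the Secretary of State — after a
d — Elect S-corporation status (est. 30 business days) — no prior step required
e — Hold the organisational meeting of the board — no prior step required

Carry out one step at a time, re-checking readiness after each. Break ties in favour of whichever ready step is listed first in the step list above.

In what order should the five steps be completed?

Nothing is required for a, d and e. a is listed earlier → a first.
c, d and e are all available; c is listed earlier → c.
d and e are both available; d is listed earlier → d.
e is the only step now ready → e.
b is the only step now ready → b.

a → c → d → e → b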